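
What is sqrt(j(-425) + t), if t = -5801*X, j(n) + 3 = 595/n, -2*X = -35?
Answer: I*sqrt(10152190)/10 ≈ 318.63*I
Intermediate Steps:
X = 35/2 (X = -1/2*(-35) = 35/2 ≈ 17.500)
j(n) = -3 + 595/n
t = -203035/2 (t = -5801*35/2 = -203035/2 ≈ -1.0152e+5)
sqrt(j(-425) + t) = sqrt((-3 + 595/(-425)) - 203035/2) = sqrt((-3 + 595*(-1/425)) - 203035/2) = sqrt((-3 - 7/5) - 203035/2) = sqrt(-22/5 - 203035/2) = sqrt(-1015219/10) = I*sqrt(10152190)/10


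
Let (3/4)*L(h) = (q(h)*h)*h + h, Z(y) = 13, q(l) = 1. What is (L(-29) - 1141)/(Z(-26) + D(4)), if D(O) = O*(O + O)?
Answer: -35/27 ≈ -1.2963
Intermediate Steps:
L(h) = 4*h/3 + 4*h**2/3 (L(h) = 4*((1*h)*h + h)/3 = 4*(h*h + h)/3 = 4*(h**2 + h)/3 = 4*(h + h**2)/3 = 4*h/3 + 4*h**2/3)
D(O) = 2*O**2 (D(O) = O*(2*O) = 2*O**2)
(L(-29) - 1141)/(Z(-26) + D(4)) = ((4/3)*(-29)*(1 - 29) - 1141)/(13 + 2*4**2) = ((4/3)*(-29)*(-28) - 1141)/(13 + 2*16) = (3248/3 - 1141)/(13 + 32) = -175/3/45 = -175/3*1/45 = -35/27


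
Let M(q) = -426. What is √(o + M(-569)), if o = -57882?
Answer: 2*I*√14577 ≈ 241.47*I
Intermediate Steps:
√(o + M(-569)) = √(-57882 - 426) = √(-58308) = 2*I*√14577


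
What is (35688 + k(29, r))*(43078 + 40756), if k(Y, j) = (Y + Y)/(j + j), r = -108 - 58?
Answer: 248323811143/83 ≈ 2.9919e+9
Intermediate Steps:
r = -166
k(Y, j) = Y/j (k(Y, j) = (2*Y)/((2*j)) = (2*Y)*(1/(2*j)) = Y/j)
(35688 + k(29, r))*(43078 + 40756) = (35688 + 29/(-166))*(43078 + 40756) = (35688 + 29*(-1/166))*83834 = (35688 - 29/166)*83834 = (5924179/166)*83834 = 248323811143/83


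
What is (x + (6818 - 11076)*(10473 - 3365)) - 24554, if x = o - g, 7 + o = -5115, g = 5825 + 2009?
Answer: -30303374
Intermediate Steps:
g = 7834
o = -5122 (o = -7 - 5115 = -5122)
x = -12956 (x = -5122 - 1*7834 = -5122 - 7834 = -12956)
(x + (6818 - 11076)*(10473 - 3365)) - 24554 = (-12956 + (6818 - 11076)*(10473 - 3365)) - 24554 = (-12956 - 4258*7108) - 24554 = (-12956 - 30265864) - 24554 = -30278820 - 24554 = -30303374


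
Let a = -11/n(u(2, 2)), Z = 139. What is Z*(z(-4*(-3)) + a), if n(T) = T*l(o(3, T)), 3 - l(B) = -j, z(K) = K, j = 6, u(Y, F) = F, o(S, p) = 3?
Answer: 28495/18 ≈ 1583.1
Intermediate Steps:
l(B) = 9 (l(B) = 3 - (-1)*6 = 3 - 1*(-6) = 3 + 6 = 9)
n(T) = 9*T (n(T) = T*9 = 9*T)
a = -11/18 (a = -11/(9*2) = -11/18 ≈ -0.61111)
Z*(z(-4*(-3)) + a) = 139*(-4*(-3) - 11/18) = 139*(12 - 11/18) = 139*(205/18) = 28495/18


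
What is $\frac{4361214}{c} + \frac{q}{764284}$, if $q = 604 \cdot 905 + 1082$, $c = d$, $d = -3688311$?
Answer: $- \frac{19895617719}{42710864914} \approx -0.46582$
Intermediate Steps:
$c = -3688311$
$q = 547702$ ($q = 546620 + 1082 = 547702$)
$\frac{4361214}{c} + \frac{q}{764284} = \frac{4361214}{-3688311} + \frac{547702}{764284} = 4361214 \left(- \frac{1}{3688311}\right) + 547702 \cdot \frac{1}{764284} = - \frac{132158}{111767} + \frac{273851}{382142} = - \frac{19895617719}{42710864914}$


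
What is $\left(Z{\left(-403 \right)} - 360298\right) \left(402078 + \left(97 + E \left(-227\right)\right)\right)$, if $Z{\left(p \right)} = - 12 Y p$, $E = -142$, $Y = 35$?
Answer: $-82988626542$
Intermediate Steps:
$Z{\left(p \right)} = - 420 p$ ($Z{\left(p \right)} = \left(-12\right) 35 p = - 420 p$)
$\left(Z{\left(-403 \right)} - 360298\right) \left(402078 + \left(97 + E \left(-227\right)\right)\right) = \left(\left(-420\right) \left(-403\right) - 360298\right) \left(402078 + \left(97 - -32234\right)\right) = \left(169260 - 360298\right) \left(402078 + \left(97 + 32234\right)\right) = - 191038 \left(402078 + 32331\right) = \left(-191038\right) 434409 = -82988626542$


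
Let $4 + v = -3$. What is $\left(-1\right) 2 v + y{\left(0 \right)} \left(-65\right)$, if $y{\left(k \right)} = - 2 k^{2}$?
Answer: $14$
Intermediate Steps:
$v = -7$ ($v = -4 - 3 = -7$)
$\left(-1\right) 2 v + y{\left(0 \right)} \left(-65\right) = \left(-1\right) 2 \left(-7\right) + - 2 \cdot 0^{2} \left(-65\right) = \left(-2\right) \left(-7\right) + \left(-2\right) 0 \left(-65\right) = 14 + 0 \left(-65\right) = 14 + 0 = 14$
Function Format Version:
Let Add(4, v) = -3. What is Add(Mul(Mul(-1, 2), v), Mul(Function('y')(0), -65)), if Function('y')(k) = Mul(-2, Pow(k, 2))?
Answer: 14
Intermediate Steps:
v = -7 (v = Add(-4, -3) = -7)
Add(Mul(Mul(-1, 2), v), Mul(Function('y')(0), -65)) = Add(Mul(Mul(-1, 2), -7), Mul(Mul(-2, Pow(0, 2)), -65)) = Add(Mul(-2, -7), Mul(Mul(-2, 0), -65)) = Add(14, Mul(0, -65)) = Add(14, 0) = 14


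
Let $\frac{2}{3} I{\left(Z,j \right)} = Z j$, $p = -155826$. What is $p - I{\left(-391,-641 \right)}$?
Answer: $- \frac{1063545}{2} \approx -5.3177 \cdot 10^{5}$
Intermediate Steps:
$I{\left(Z,j \right)} = \frac{3 Z j}{2}$
$p - I{\left(-391,-641 \right)} = -155826 - \frac{3}{2} \left(-391\right) \left(-641\right) = -155826 - \frac{751893}{2} = - \frac{1063545}{2}$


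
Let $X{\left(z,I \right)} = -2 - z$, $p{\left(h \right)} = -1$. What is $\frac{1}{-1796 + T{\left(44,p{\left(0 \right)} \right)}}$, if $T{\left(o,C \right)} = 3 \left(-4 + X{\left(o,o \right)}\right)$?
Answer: $- \frac{1}{1946} \approx -0.00051387$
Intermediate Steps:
$T{\left(o,C \right)} = -18 - 3 o$ ($T{\left(o,C \right)} = 3 \left(-4 - \left(2 + o\right)\right) = 3 \left(-6 - o\right) = -18 - 3 o$)
$\frac{1}{-1796 + T{\left(44,p{\left(0 \right)} \right)}} = \frac{1}{-1796 - 150} = \frac{1}{-1946} = - \frac{1}{1946}$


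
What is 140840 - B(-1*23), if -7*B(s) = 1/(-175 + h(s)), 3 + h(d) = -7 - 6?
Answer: 188303079/1337 ≈ 1.4084e+5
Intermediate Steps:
h(d) = -16 (h(d) = -3 + (-7 - 6) = -3 - 13 = -16)
B(s) = 1/1337 (B(s) = -1/(7*(-175 - 16)) = -1/7/(-191) = -1/7*(-1/191) = 1/1337)
140840 - B(-1*23) = 140840 - 1*1/1337 = 140840 - 1/1337 = 188303079/1337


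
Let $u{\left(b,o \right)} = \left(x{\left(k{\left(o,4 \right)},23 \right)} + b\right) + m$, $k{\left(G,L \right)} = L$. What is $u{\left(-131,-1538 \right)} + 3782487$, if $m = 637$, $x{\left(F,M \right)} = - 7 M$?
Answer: $3782832$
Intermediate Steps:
$u{\left(b,o \right)} = 476 + b$ ($u{\left(b,o \right)} = \left(\left(-7\right) 23 + b\right) + 637 = \left(-161 + b\right) + 637 = 476 + b$)
$u{\left(-131,-1538 \right)} + 3782487 = \left(476 - 131\right) + 3782487 = 345 + 3782487 = 3782832$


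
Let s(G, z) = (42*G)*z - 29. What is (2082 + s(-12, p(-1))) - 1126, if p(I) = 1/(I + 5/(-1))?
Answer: 1011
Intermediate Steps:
p(I) = 1/(-5 + I) (p(I) = 1/(I + 5*(-1)) = 1/(I - 5) = 1/(-5 + I))
s(G, z) = -29 + 42*G*z (s(G, z) = 42*G*z - 29 = -29 + 42*G*z)
(2082 + s(-12, p(-1))) - 1126 = (2082 + (-29 + 42*(-12)/(-5 - 1))) - 1126 = (2082 + (-29 + 42*(-12)/(-6))) - 1126 = (2082 + (-29 + 42*(-12)*(-1/6))) - 1126 = (2082 + (-29 + 84)) - 1126 = (2082 + 55) - 1126 = 2137 - 1126 = 1011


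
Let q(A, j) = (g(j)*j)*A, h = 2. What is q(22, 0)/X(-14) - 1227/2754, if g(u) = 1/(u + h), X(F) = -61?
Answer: -409/918 ≈ -0.44553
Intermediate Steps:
g(u) = 1/(2 + u) (g(u) = 1/(u + 2) = 1/(2 + u))
q(A, j) = A*j/(2 + j) (q(A, j) = (j/(2 + j))*A = A*j/(2 + j))
q(22, 0)/X(-14) - 1227/2754 = (22*0/(2 + 0))/(-61) - 1227/2754 = (22*0/2)*(-1/61) - 1227*1/2754 = (22*0*(½))*(-1/61) - 409/918 = 0*(-1/61) - 409/918 = 0 - 409/918 = -409/918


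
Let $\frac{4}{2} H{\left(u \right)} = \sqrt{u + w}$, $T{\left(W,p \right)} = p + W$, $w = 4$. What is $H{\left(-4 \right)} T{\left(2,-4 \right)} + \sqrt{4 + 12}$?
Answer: $4$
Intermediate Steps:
$T{\left(W,p \right)} = W + p$
$H{\left(u \right)} = \frac{\sqrt{4 + u}}{2}$ ($H{\left(u \right)} = \frac{\sqrt{u + 4}}{2} = \frac{\sqrt{4 + u}}{2}$)
$H{\left(-4 \right)} T{\left(2,-4 \right)} + \sqrt{4 + 12} = \frac{\sqrt{4 - 4}}{2} \left(2 - 4\right) + \sqrt{4 + 12} = \frac{\sqrt{0}}{2} \left(-2\right) + \sqrt{16} = \frac{1}{2} \cdot 0 \left(-2\right) + 4 = 0 \left(-2\right) + 4 = 0 + 4 = 4$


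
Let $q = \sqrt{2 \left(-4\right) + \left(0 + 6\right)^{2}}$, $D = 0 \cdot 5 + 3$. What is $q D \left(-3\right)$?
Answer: $- 18 \sqrt{7} \approx -47.624$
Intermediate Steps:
$D = 3$ ($D = 0 + 3 = 3$)
$q = 2 \sqrt{7}$ ($q = \sqrt{-8 + 6^{2}} = \sqrt{-8 + 36} = \sqrt{28} = 2 \sqrt{7} \approx 5.2915$)
$q D \left(-3\right) = 2 \sqrt{7} \cdot 3 \left(-3\right) = 6 \sqrt{7} \left(-3\right) = - 18 \sqrt{7}$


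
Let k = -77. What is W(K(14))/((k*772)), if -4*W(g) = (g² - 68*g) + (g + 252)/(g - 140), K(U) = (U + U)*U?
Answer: 1143095/2139984 ≈ 0.53416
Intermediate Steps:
K(U) = 2*U² (K(U) = (2*U)*U = 2*U²)
W(g) = 17*g - g²/4 - (252 + g)/(4*(-140 + g)) (W(g) = -((g² - 68*g) + (g + 252)/(g - 140))/4 = -((g² - 68*g) + (252 + g)/(-140 + g))/4 = -(g² - 68*g + (252 + g)/(-140 + g))/4 = 17*g - g²/4 - (252 + g)/(4*(-140 + g)))
W(K(14))/((k*772)) = ((-252 - (2*14²)³ - 19042*14² + 208*(2*14²)²)/(4*(-140 + 2*14²)))/((-77*772)) = ((-252 - (2*196)³ - 19042*196 + 208*(2*196)²)/(4*(-140 + 2*196)))/(-59444) = ((-252 - 1*392³ - 9521*392 + 208*392²)/(4*(-140 + 392)))*(-1/59444) = ((¼)*(-252 - 1*60236288 - 3732232 + 208*153664)/252)*(-1/59444) = ((¼)*(1/252)*(-252 - 60236288 - 3732232 + 31962112))*(-1/59444) = ((¼)*(1/252)*(-32006660))*(-1/59444) = -1143095/36*(-1/59444) = 1143095/2139984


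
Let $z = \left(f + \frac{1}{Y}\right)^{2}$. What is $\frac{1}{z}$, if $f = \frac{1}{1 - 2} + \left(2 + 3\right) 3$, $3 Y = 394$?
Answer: $\frac{155236}{30459361} \approx 0.0050965$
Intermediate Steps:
$Y = \frac{394}{3}$ ($Y = \frac{1}{3} \cdot 394 = \frac{394}{3} \approx 131.33$)
$f = 14$ ($f = \frac{1}{-1} + 5 \cdot 3 = -1 + 15 = 14$)
$z = \frac{30459361}{155236}$ ($z = \left(14 + \frac{1}{\frac{394}{3}}\right)^{2} = \left(14 + \frac{3}{394}\right)^{2} = \left(\frac{5519}{394}\right)^{2} = \frac{30459361}{155236} \approx 196.21$)
$\frac{1}{z} = \frac{1}{\frac{30459361}{155236}} = \frac{155236}{30459361}$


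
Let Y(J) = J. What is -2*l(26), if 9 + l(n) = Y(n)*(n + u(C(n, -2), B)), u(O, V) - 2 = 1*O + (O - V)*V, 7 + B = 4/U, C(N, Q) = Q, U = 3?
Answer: -2282/9 ≈ -253.56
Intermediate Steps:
B = -17/3 (B = -7 + 4/3 = -17/3 ≈ -5.6667)
u(O, V) = 2 + O + V*(O - V) (u(O, V) = 2 + (1*O + (O - V)*V) = 2 + (O + V*(O - V)) = 2 + O + V*(O - V))
l(n) = -9 + n*(-187/9 + n) (l(n) = -9 + n*(n + (2 - 2 - (-17/3)² - 2*(-17/3))) = -9 + n*(n + (2 - 2 - 1*289/9 + 34/3)) = -9 + n*(n + (2 - 2 - 289/9 + 34/3)) = -9 + n*(n - 187/9) = -9 + n*(-187/9 + n))
-2*l(26) = -2*(-9 + 26² - 187/9*26) = -2*(-9 + 676 - 4862/9) = -2*1141/9 = -2282/9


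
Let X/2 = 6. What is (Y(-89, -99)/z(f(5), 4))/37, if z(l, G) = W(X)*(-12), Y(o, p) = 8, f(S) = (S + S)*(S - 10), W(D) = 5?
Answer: -2/555 ≈ -0.0036036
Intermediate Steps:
X = 12 (X = 2*6 = 12)
f(S) = 2*S*(-10 + S) (f(S) = (2*S)*(-10 + S) = 2*S*(-10 + S))
z(l, G) = -60 (z(l, G) = 5*(-12) = -60)
(Y(-89, -99)/z(f(5), 4))/37 = (8/(-60))/37 = (8*(-1/60))*(1/37) = -2/15*1/37 = -2/555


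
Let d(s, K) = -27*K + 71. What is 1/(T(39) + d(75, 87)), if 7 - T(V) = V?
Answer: -1/2310 ≈ -0.00043290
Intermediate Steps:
T(V) = 7 - V
d(s, K) = 71 - 27*K
1/(T(39) + d(75, 87)) = 1/((7 - 1*39) + (71 - 27*87)) = 1/((7 - 39) + (71 - 2349)) = 1/(-32 - 2278) = 1/(-2310) = -1/2310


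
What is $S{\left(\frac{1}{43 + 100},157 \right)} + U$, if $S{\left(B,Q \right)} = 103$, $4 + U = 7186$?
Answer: $7285$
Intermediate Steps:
$U = 7182$ ($U = -4 + 7186 = 7182$)
$S{\left(\frac{1}{43 + 100},157 \right)} + U = 103 + 7182 = 7285$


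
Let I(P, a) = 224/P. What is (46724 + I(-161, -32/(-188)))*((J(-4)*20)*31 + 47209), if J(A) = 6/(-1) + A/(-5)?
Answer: 47267160700/23 ≈ 2.0551e+9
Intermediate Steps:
J(A) = -6 - A/5 (J(A) = 6*(-1) + A*(-⅕) = -6 - A/5)
(46724 + I(-161, -32/(-188)))*((J(-4)*20)*31 + 47209) = (46724 + 224/(-161))*(((-6 - ⅕*(-4))*20)*31 + 47209) = (46724 + 224*(-1/161))*(((-6 + ⅘)*20)*31 + 47209) = (46724 - 32/23)*(-26/5*20*31 + 47209) = 1074620*(-104*31 + 47209)/23 = 1074620*(-3224 + 47209)/23 = (1074620/23)*43985 = 47267160700/23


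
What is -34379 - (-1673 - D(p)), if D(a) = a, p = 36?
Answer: -32670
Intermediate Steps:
-34379 - (-1673 - D(p)) = -34379 - (-1673 - 1*36) = -34379 - (-1673 - 36) = -34379 - 1*(-1709) = -34379 + 1709 = -32670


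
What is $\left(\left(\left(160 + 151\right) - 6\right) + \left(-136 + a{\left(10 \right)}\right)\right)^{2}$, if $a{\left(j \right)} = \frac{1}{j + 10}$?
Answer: $\frac{11431161}{400} \approx 28578.0$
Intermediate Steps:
$a{\left(j \right)} = \frac{1}{10 + j}$
$\left(\left(\left(160 + 151\right) - 6\right) + \left(-136 + a{\left(10 \right)}\right)\right)^{2} = \left(\left(\left(160 + 151\right) - 6\right) - \left(136 - \frac{1}{10 + 10}\right)\right)^{2} = \left(\left(311 - 6\right) - \left(136 - \frac{1}{20}\right)\right)^{2} = \left(305 + \left(-136 + \frac{1}{20}\right)\right)^{2} = \left(305 - \frac{2719}{20}\right)^{2} = \left(\frac{3381}{20}\right)^{2} = \frac{11431161}{400}$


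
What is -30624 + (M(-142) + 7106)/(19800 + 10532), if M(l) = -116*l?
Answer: -464431795/15166 ≈ -30623.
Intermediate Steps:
-30624 + (M(-142) + 7106)/(19800 + 10532) = -30624 + (-116*(-142) + 7106)/(19800 + 10532) = -30624 + (16472 + 7106)/30332 = -30624 + 23578*(1/30332) = -30624 + 11789/15166 = -464431795/15166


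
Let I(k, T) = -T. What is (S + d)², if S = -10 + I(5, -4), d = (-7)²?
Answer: 1849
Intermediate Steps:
d = 49
S = -6 (S = -10 - 1*(-4) = -10 + 4 = -6)
(S + d)² = (-6 + 49)² = 43² = 1849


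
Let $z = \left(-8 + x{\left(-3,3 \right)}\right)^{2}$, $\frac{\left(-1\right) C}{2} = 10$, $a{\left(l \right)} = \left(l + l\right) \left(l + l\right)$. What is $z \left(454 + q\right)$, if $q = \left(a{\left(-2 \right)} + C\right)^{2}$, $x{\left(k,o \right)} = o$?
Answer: $11750$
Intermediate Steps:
$a{\left(l \right)} = 4 l^{2}$ ($a{\left(l \right)} = 2 l 2 l = 4 l^{2}$)
$C = -20$ ($C = \left(-2\right) 10 = -20$)
$z = 25$ ($z = \left(-8 + 3\right)^{2} = \left(-5\right)^{2} = 25$)
$q = 16$ ($q = \left(4 \left(-2\right)^{2} - 20\right)^{2} = \left(4 \cdot 4 - 20\right)^{2} = \left(16 - 20\right)^{2} = \left(-4\right)^{2} = 16$)
$z \left(454 + q\right) = 25 \left(454 + 16\right) = 25 \cdot 470 = 11750$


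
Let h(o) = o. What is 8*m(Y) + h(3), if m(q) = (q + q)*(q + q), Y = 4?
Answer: 515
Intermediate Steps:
m(q) = 4*q² (m(q) = (2*q)*(2*q) = 4*q²)
8*m(Y) + h(3) = 8*(4*4²) + 3 = 8*(4*16) + 3 = 8*64 + 3 = 512 + 3 = 515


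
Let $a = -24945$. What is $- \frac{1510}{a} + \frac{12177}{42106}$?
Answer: $\frac{73467065}{210066834} \approx 0.34973$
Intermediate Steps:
$- \frac{1510}{a} + \frac{12177}{42106} = - \frac{1510}{-24945} + \frac{12177}{42106} = \left(-1510\right) \left(- \frac{1}{24945}\right) + 12177 \cdot \frac{1}{42106} = \frac{302}{4989} + \frac{12177}{42106} = \frac{73467065}{210066834}$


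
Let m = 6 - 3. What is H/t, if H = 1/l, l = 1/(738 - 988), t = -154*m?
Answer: 125/231 ≈ 0.54113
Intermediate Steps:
m = 3
t = -462 (t = -154*3 = -462)
l = -1/250 (l = 1/(-250) = -1/250 ≈ -0.0040000)
H = -250 (H = 1/(-1/250) = -250)
H/t = -250/(-462) = -250*(-1/462) = 125/231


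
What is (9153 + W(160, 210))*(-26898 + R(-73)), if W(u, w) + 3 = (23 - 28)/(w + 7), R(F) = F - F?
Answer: -53407189410/217 ≈ -2.4612e+8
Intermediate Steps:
R(F) = 0
W(u, w) = -3 - 5/(7 + w) (W(u, w) = -3 + (23 - 28)/(w + 7) = -3 - 5/(7 + w))
(9153 + W(160, 210))*(-26898 + R(-73)) = (9153 + (-26 - 3*210)/(7 + 210))*(-26898 + 0) = (9153 + (-26 - 630)/217)*(-26898) = (9153 + (1/217)*(-656))*(-26898) = (9153 - 656/217)*(-26898) = (1985545/217)*(-26898) = -53407189410/217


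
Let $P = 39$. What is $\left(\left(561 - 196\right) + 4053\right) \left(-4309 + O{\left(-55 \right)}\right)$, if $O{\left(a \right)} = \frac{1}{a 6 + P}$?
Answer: $- \frac{5539818560}{291} \approx -1.9037 \cdot 10^{7}$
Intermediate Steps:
$O{\left(a \right)} = \frac{1}{39 + 6 a}$ ($O{\left(a \right)} = \frac{1}{a 6 + 39} = \frac{1}{6 a + 39} = \frac{1}{39 + 6 a}$)
$\left(\left(561 - 196\right) + 4053\right) \left(-4309 + O{\left(-55 \right)}\right) = \left(\left(561 - 196\right) + 4053\right) \left(-4309 + \frac{1}{3 \left(13 + 2 \left(-55\right)\right)}\right) = \left(365 + 4053\right) \left(-4309 + \frac{1}{3 \left(13 - 110\right)}\right) = 4418 \left(-4309 + \frac{1}{3 \left(-97\right)}\right) = 4418 \left(-4309 + \frac{1}{3} \left(- \frac{1}{97}\right)\right) = 4418 \left(-4309 - \frac{1}{291}\right) = 4418 \left(- \frac{1253920}{291}\right) = - \frac{5539818560}{291}$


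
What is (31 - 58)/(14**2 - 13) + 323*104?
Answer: 2049103/61 ≈ 33592.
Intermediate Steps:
(31 - 58)/(14**2 - 13) + 323*104 = -27/(196 - 13) + 33592 = -27/183 + 33592 = -27*1/183 + 33592 = -9/61 + 33592 = 2049103/61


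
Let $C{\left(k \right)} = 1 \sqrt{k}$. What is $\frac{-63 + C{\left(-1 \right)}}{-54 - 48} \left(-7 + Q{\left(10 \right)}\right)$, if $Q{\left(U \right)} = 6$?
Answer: $- \frac{21}{34} + \frac{i}{102} \approx -0.61765 + 0.0098039 i$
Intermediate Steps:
$C{\left(k \right)} = \sqrt{k}$
$\frac{-63 + C{\left(-1 \right)}}{-54 - 48} \left(-7 + Q{\left(10 \right)}\right) = \frac{-63 + \sqrt{-1}}{-54 - 48} \left(-7 + 6\right) = \frac{-63 + i}{-102} \left(-1\right) = \left(-63 + i\right) \left(- \frac{1}{102}\right) \left(-1\right) = \left(\frac{21}{34} - \frac{i}{102}\right) \left(-1\right) = - \frac{21}{34} + \frac{i}{102}$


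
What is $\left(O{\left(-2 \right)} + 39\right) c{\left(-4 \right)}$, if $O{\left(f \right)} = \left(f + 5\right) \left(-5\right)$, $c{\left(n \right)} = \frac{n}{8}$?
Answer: $-12$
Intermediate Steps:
$c{\left(n \right)} = \frac{n}{8}$ ($c{\left(n \right)} = n \frac{1}{8} = \frac{n}{8}$)
$O{\left(f \right)} = -25 - 5 f$ ($O{\left(f \right)} = \left(5 + f\right) \left(-5\right) = -25 - 5 f$)
$\left(O{\left(-2 \right)} + 39\right) c{\left(-4 \right)} = \left(\left(-25 - -10\right) + 39\right) \frac{1}{8} \left(-4\right) = \left(\left(-25 + 10\right) + 39\right) \left(- \frac{1}{2}\right) = \left(-15 + 39\right) \left(- \frac{1}{2}\right) = 24 \left(- \frac{1}{2}\right) = -12$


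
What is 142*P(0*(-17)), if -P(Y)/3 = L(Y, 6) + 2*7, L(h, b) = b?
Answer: -8520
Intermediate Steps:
P(Y) = -60 (P(Y) = -3*(6 + 2*7) = -3*(6 + 14) = -3*20 = -60)
142*P(0*(-17)) = 142*(-60) = -8520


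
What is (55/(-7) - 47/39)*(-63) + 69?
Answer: 8319/13 ≈ 639.92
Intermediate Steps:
(55/(-7) - 47/39)*(-63) + 69 = (55*(-⅐) - 47*1/39)*(-63) + 69 = (-55/7 - 47/39)*(-63) + 69 = -2474/273*(-63) + 69 = 7422/13 + 69 = 8319/13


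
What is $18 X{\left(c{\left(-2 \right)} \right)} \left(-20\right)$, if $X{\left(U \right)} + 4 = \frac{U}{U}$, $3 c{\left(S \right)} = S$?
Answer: $1080$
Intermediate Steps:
$c{\left(S \right)} = \frac{S}{3}$
$X{\left(U \right)} = -3$ ($X{\left(U \right)} = -4 + \frac{U}{U} = -4 + 1 = -3$)
$18 X{\left(c{\left(-2 \right)} \right)} \left(-20\right) = 18 \left(-3\right) \left(-20\right) = \left(-54\right) \left(-20\right) = 1080$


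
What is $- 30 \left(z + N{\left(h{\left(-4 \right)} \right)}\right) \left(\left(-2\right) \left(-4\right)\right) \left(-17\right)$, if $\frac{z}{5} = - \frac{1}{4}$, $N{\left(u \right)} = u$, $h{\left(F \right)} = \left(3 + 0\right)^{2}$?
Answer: $31620$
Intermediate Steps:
$h{\left(F \right)} = 9$ ($h{\left(F \right)} = 3^{2} = 9$)
$z = - \frac{5}{4}$ ($z = 5 \left(- \frac{1}{4}\right) = - \frac{5}{4} \approx -1.25$)
$- 30 \left(z + N{\left(h{\left(-4 \right)} \right)}\right) \left(\left(-2\right) \left(-4\right)\right) \left(-17\right) = - 30 \left(- \frac{5}{4} + 9\right) \left(\left(-2\right) \left(-4\right)\right) \left(-17\right) = - 30 \cdot \frac{31}{4} \cdot 8 \left(-17\right) = \left(-30\right) 62 \left(-17\right) = \left(-1860\right) \left(-17\right) = 31620$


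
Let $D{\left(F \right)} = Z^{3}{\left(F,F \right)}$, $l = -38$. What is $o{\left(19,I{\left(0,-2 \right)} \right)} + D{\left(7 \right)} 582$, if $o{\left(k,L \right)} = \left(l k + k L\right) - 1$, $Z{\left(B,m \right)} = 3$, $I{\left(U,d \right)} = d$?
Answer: $14953$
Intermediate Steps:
$D{\left(F \right)} = 27$ ($D{\left(F \right)} = 3^{3} = 27$)
$o{\left(k,L \right)} = -1 - 38 k + L k$ ($o{\left(k,L \right)} = \left(- 38 k + k L\right) - 1 = \left(- 38 k + L k\right) - 1 = -1 - 38 k + L k$)
$o{\left(19,I{\left(0,-2 \right)} \right)} + D{\left(7 \right)} 582 = \left(-1 - 722 - 38\right) + 27 \cdot 582 = \left(-1 - 722 - 38\right) + 15714 = -761 + 15714 = 14953$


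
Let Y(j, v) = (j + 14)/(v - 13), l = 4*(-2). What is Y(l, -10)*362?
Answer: -2172/23 ≈ -94.435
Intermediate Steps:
l = -8
Y(j, v) = (14 + j)/(-13 + v)
Y(l, -10)*362 = ((14 - 8)/(-13 - 10))*362 = (6/(-23))*362 = -1/23*6*362 = -6/23*362 = -2172/23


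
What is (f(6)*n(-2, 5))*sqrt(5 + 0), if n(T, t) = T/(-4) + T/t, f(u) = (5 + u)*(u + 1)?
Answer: 77*sqrt(5)/10 ≈ 17.218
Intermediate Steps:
f(u) = (1 + u)*(5 + u) (f(u) = (5 + u)*(1 + u) = (1 + u)*(5 + u))
n(T, t) = -T/4 + T/t (n(T, t) = T*(-1/4) + T/t = -T/4 + T/t)
(f(6)*n(-2, 5))*sqrt(5 + 0) = ((5 + 6**2 + 6*6)*(-1/4*(-2) - 2/5))*sqrt(5 + 0) = ((5 + 36 + 36)*(1/2 - 2*1/5))*sqrt(5) = (77*(1/2 - 2/5))*sqrt(5) = (77*(1/10))*sqrt(5) = 77*sqrt(5)/10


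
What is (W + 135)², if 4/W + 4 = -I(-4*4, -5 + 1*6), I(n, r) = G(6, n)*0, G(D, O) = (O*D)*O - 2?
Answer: 17956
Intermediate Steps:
G(D, O) = -2 + D*O² (G(D, O) = (D*O)*O - 2 = D*O² - 2 = -2 + D*O²)
I(n, r) = 0 (I(n, r) = (-2 + 6*n²)*0 = 0)
W = -1 (W = 4/(-4 - 1*0) = 4/(-4 + 0) = 4/(-4) = 4*(-¼) = -1)
(W + 135)² = (-1 + 135)² = 134² = 17956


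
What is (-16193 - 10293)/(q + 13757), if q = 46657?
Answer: -13243/30207 ≈ -0.43841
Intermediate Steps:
(-16193 - 10293)/(q + 13757) = (-16193 - 10293)/(46657 + 13757) = -26486/60414 = -26486*1/60414 = -13243/30207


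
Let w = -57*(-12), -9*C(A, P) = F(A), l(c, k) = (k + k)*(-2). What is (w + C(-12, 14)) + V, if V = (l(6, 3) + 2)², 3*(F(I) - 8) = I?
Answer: 7052/9 ≈ 783.56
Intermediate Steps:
F(I) = 8 + I/3
l(c, k) = -4*k (l(c, k) = (2*k)*(-2) = -4*k)
C(A, P) = -8/9 - A/27 (C(A, P) = -(8 + A/3)/9 = -8/9 - A/27)
w = 684
V = 100 (V = (-4*3 + 2)² = (-12 + 2)² = (-10)² = 100)
(w + C(-12, 14)) + V = (684 + (-8/9 - 1/27*(-12))) + 100 = (684 + (-8/9 + 4/9)) + 100 = (684 - 4/9) + 100 = 6152/9 + 100 = 7052/9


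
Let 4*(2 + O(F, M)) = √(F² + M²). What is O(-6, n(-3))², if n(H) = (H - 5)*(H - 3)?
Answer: 601/4 - 6*√65 ≈ 101.88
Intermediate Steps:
n(H) = (-5 + H)*(-3 + H)
O(F, M) = -2 + √(F² + M²)/4
O(-6, n(-3))² = (-2 + √((-6)² + (15 + (-3)² - 8*(-3))²)/4)² = (-2 + √(36 + (15 + 9 + 24)²)/4)² = (-2 + √(36 + 48²)/4)² = (-2 + √(36 + 2304)/4)² = (-2 + √2340/4)² = (-2 + (6*√65)/4)² = (-2 + 3*√65/2)²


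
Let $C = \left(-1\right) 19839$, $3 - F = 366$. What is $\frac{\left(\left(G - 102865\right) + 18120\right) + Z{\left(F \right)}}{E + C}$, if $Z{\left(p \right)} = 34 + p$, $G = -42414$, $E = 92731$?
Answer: $- \frac{31872}{18223} \approx -1.749$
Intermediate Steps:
$F = -363$ ($F = 3 - 366 = -363$)
$C = -19839$
$\frac{\left(\left(G - 102865\right) + 18120\right) + Z{\left(F \right)}}{E + C} = \frac{\left(\left(-42414 - 102865\right) + 18120\right) + \left(34 - 363\right)}{92731 - 19839} = \frac{\left(-145279 + 18120\right) - 329}{72892} = \left(-127159 - 329\right) \frac{1}{72892} = \left(-127488\right) \frac{1}{72892} = - \frac{31872}{18223}$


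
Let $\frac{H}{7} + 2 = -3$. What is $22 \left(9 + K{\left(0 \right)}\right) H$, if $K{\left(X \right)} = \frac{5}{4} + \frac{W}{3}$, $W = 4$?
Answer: $- \frac{53515}{6} \approx -8919.2$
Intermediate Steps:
$H = -35$ ($H = -14 + 7 \left(-3\right) = -14 - 21 = -35$)
$K{\left(X \right)} = \frac{31}{12}$ ($K{\left(X \right)} = \frac{5}{4} + \frac{4}{3} = \frac{31}{12}$)
$22 \left(9 + K{\left(0 \right)}\right) H = 22 \left(9 + \frac{31}{12}\right) \left(-35\right) = 22 \cdot \frac{139}{12} \left(-35\right) = \frac{1529}{6} \left(-35\right) = - \frac{53515}{6}$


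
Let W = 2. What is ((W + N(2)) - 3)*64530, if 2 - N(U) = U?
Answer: -64530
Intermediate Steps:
N(U) = 2 - U
((W + N(2)) - 3)*64530 = ((2 + (2 - 1*2)) - 3)*64530 = ((2 + (2 - 2)) - 3)*64530 = ((2 + 0) - 3)*64530 = (2 - 3)*64530 = -1*64530 = -64530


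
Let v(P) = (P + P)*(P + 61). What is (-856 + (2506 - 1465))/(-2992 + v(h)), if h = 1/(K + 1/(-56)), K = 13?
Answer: -97777865/1576385632 ≈ -0.062027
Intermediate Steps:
h = 56/727 (h = 1/(13 + 1/(-56)) = 1/(13 - 1/56) = 1/(727/56) = 56/727 ≈ 0.077029)
v(P) = 2*P*(61 + P) (v(P) = (2*P)*(61 + P) = 2*P*(61 + P))
(-856 + (2506 - 1465))/(-2992 + v(h)) = (-856 + (2506 - 1465))/(-2992 + 2*(56/727)*(61 + 56/727)) = (-856 + 1041)/(-2992 + 2*(56/727)*(44403/727)) = 185/(-2992 + 4973136/528529) = 185/(-1576385632/528529) = 185*(-528529/1576385632) = -97777865/1576385632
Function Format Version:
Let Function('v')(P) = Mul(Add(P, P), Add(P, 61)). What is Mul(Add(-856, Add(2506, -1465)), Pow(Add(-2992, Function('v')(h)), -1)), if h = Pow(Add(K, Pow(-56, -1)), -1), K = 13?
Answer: Rational(-97777865, 1576385632) ≈ -0.062027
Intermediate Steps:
h = Rational(56, 727) (h = Pow(Add(13, Pow(-56, -1)), -1) = Pow(Add(13, Rational(-1, 56)), -1) = Pow(Rational(727, 56), -1) = Rational(56, 727) ≈ 0.077029)
Function('v')(P) = Mul(2, P, Add(61, P)) (Function('v')(P) = Mul(Mul(2, P), Add(61, P)) = Mul(2, P, Add(61, P)))
Mul(Add(-856, Add(2506, -1465)), Pow(Add(-2992, Function('v')(h)), -1)) = Mul(Add(-856, Add(2506, -1465)), Pow(Add(-2992, Mul(2, Rational(56, 727), Add(61, Rational(56, 727)))), -1)) = Mul(Add(-856, 1041), Pow(Add(-2992, Mul(2, Rational(56, 727), Rational(44403, 727))), -1)) = Mul(185, Pow(Add(-2992, Rational(4973136, 528529)), -1)) = Mul(185, Pow(Rational(-1576385632, 528529), -1)) = Mul(185, Rational(-528529, 1576385632)) = Rational(-97777865, 1576385632)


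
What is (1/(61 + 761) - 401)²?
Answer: 108650003641/675684 ≈ 1.6080e+5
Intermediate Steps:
(1/(61 + 761) - 401)² = (1/822 - 401)² = (-329621/822)² = 108650003641/675684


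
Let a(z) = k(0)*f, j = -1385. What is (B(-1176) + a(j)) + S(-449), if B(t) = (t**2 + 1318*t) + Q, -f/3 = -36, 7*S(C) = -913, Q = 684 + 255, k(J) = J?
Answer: -1163284/7 ≈ -1.6618e+5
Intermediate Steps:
Q = 939
S(C) = -913/7 (S(C) = (1/7)*(-913) = -913/7)
f = 108 (f = -3*(-36) = 108)
B(t) = 939 + t**2 + 1318*t (B(t) = (t**2 + 1318*t) + 939 = 939 + t**2 + 1318*t)
a(z) = 0 (a(z) = 0*108 = 0)
(B(-1176) + a(j)) + S(-449) = ((939 + (-1176)**2 + 1318*(-1176)) + 0) - 913/7 = ((939 + 1382976 - 1549968) + 0) - 913/7 = (-166053 + 0) - 913/7 = -166053 - 913/7 = -1163284/7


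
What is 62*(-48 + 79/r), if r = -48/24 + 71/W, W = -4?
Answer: -3224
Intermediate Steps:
r = -79/4 (r = -48/24 + 71/(-4) = -48*1/24 + 71*(-¼) = -2 - 71/4 = -79/4 ≈ -19.750)
62*(-48 + 79/r) = 62*(-48 + 79/(-79/4)) = 62*(-48 + 79*(-4/79)) = 62*(-48 - 4) = 62*(-52) = -3224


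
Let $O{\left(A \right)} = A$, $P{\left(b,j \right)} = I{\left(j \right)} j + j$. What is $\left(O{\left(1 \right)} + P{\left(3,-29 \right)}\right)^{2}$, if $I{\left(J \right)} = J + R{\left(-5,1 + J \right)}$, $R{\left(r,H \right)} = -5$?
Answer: $917764$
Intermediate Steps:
$I{\left(J \right)} = -5 + J$ ($I{\left(J \right)} = J - 5 = -5 + J$)
$P{\left(b,j \right)} = j + j \left(-5 + j\right)$ ($P{\left(b,j \right)} = \left(-5 + j\right) j + j = j \left(-5 + j\right) + j = j + j \left(-5 + j\right)$)
$\left(O{\left(1 \right)} + P{\left(3,-29 \right)}\right)^{2} = \left(1 - 29 \left(-4 - 29\right)\right)^{2} = \left(1 - -957\right)^{2} = \left(1 + 957\right)^{2} = 958^{2} = 917764$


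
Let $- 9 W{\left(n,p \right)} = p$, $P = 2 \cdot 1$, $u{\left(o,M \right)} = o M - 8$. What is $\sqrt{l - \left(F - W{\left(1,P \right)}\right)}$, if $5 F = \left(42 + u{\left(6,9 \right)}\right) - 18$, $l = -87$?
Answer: $\frac{i \sqrt{911}}{3} \approx 10.061 i$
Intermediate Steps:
$u{\left(o,M \right)} = -8 + M o$ ($u{\left(o,M \right)} = M o - 8 = -8 + M o$)
$P = 2$
$F = 14$ ($F = \frac{\left(42 + \left(-8 + 9 \cdot 6\right)\right) - 18}{5} = \frac{\left(42 + \left(-8 + 54\right)\right) - 18}{5} = \frac{\left(42 + 46\right) - 18}{5} = \frac{88 - 18}{5} = \frac{1}{5} \cdot 70 = 14$)
$W{\left(n,p \right)} = - \frac{p}{9}$
$\sqrt{l - \left(F - W{\left(1,P \right)}\right)} = \sqrt{-87 - \frac{128}{9}} = \sqrt{- \frac{911}{9}} = \frac{i \sqrt{911}}{3}$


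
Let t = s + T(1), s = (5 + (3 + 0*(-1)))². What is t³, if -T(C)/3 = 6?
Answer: 97336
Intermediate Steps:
T(C) = -18 (T(C) = -3*6 = -18)
s = 64 (s = (5 + (3 + 0))² = (5 + 3)² = 8² = 64)
t = 46 (t = 64 - 18 = 46)
t³ = 46³ = 97336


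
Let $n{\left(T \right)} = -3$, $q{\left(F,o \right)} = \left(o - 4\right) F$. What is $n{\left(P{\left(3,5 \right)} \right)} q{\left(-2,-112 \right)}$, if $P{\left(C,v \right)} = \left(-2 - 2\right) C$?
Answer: $-696$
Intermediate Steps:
$P{\left(C,v \right)} = - 4 C$
$q{\left(F,o \right)} = F \left(-4 + o\right)$ ($q{\left(F,o \right)} = \left(o - 4\right) F = \left(-4 + o\right) F = F \left(-4 + o\right)$)
$n{\left(P{\left(3,5 \right)} \right)} q{\left(-2,-112 \right)} = - 3 \left(- 2 \left(-4 - 112\right)\right) = - 3 \left(\left(-2\right) \left(-116\right)\right) = \left(-3\right) 232 = -696$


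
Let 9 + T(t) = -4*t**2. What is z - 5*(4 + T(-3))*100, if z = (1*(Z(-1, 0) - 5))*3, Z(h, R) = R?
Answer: 20485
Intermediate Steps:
T(t) = -9 - 4*t**2
z = -15 (z = (1*(0 - 5))*3 = (1*(-5))*3 = -5*3 = -15)
z - 5*(4 + T(-3))*100 = -15 - 5*(4 + (-9 - 4*(-3)**2))*100 = -15 - 5*(4 + (-9 - 4*9))*100 = -15 - 5*(4 + (-9 - 36))*100 = -15 - 5*(4 - 45)*100 = -15 - 5*(-41)*100 = -15 + 205*100 = -15 + 20500 = 20485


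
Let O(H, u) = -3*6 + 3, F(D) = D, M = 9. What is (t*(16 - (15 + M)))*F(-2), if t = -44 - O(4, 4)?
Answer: -464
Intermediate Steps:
O(H, u) = -15 (O(H, u) = -18 + 3 = -15)
t = -29 (t = -44 - 1*(-15) = -44 + 15 = -29)
(t*(16 - (15 + M)))*F(-2) = -29*(16 - (15 + 9))*(-2) = -29*(16 - 1*24)*(-2) = -29*(16 - 24)*(-2) = -29*(-8)*(-2) = 232*(-2) = -464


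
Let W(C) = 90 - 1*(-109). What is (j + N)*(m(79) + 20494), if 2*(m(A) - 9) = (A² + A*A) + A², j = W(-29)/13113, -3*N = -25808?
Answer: 6737847331943/26226 ≈ 2.5691e+8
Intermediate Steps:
N = 25808/3 (N = -⅓*(-25808) = 25808/3 ≈ 8602.7)
W(C) = 199 (W(C) = 90 + 109 = 199)
j = 199/13113 ≈ 0.015176
m(A) = 9 + 3*A²/2 (m(A) = 9 + ((A² + A*A) + A²)/2 = 9 + ((A² + A²) + A²)/2 = 9 + (2*A² + A²)/2 = 9 + (3*A²)/2 = 9 + 3*A²/2)
(j + N)*(m(79) + 20494) = (199/13113 + 25808/3)*((9 + (3/2)*79²) + 20494) = 112806967*((9 + (3/2)*6241) + 20494)/13113 = 112806967*((9 + 18723/2) + 20494)/13113 = 112806967*(18741/2 + 20494)/13113 = (112806967/13113)*(59729/2) = 6737847331943/26226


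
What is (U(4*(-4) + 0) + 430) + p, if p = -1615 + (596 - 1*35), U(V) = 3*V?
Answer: -672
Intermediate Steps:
p = -1054 (p = -1615 + (596 - 35) = -1615 + 561 = -1054)
(U(4*(-4) + 0) + 430) + p = (3*(4*(-4) + 0) + 430) - 1054 = (3*(-16 + 0) + 430) - 1054 = (3*(-16) + 430) - 1054 = (-48 + 430) - 1054 = 382 - 1054 = -672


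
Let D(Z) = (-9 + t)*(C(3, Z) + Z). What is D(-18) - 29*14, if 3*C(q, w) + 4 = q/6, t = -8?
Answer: -481/6 ≈ -80.167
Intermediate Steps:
C(q, w) = -4/3 + q/18 (C(q, w) = -4/3 + (q/6)/3 = -4/3 + q/18)
D(Z) = 119/6 - 17*Z (D(Z) = (-9 - 8)*((-4/3 + (1/18)*3) + Z) = -17*((-4/3 + ⅙) + Z) = -17*(-7/6 + Z) = 119/6 - 17*Z)
D(-18) - 29*14 = (119/6 - 17*(-18)) - 29*14 = (119/6 + 306) - 406 = 1955/6 - 406 = -481/6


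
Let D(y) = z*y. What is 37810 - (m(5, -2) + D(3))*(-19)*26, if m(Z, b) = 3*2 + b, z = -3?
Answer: 35340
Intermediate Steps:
m(Z, b) = 6 + b
D(y) = -3*y
37810 - (m(5, -2) + D(3))*(-19)*26 = 37810 - ((6 - 2) - 3*3)*(-19)*26 = 37810 - (4 - 9)*(-19)*26 = 37810 - (-5*(-19))*26 = 37810 - 95*26 = 37810 - 1*2470 = 37810 - 2470 = 35340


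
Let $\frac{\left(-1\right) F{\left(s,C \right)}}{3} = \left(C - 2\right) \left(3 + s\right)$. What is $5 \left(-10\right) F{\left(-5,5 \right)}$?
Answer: $-900$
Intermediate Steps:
$F{\left(s,C \right)} = - 3 \left(-2 + C\right) \left(3 + s\right)$ ($F{\left(s,C \right)} = - 3 \left(C - 2\right) \left(3 + s\right) = - 3 \left(-2 + C\right) \left(3 + s\right)$)
$5 \left(-10\right) F{\left(-5,5 \right)} = 5 \left(-10\right) \left(18 - 45 + 6 \left(-5\right) - 15 \left(-5\right)\right) = - 50 \left(18 - 45 - 30 + 75\right) = \left(-50\right) 18 = -900$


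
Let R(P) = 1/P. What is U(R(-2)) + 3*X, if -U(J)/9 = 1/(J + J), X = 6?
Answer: 27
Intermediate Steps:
R(P) = 1/P
U(J) = -9/(2*J) (U(J) = -9/(J + J) = -9*1/(2*J) = -9/(2*J))
U(R(-2)) + 3*X = -9/(2*(1/(-2))) + 3*6 = -9/(2*(-1/2)) + 18 = -9/2*(-2) + 18 = 9 + 18 = 27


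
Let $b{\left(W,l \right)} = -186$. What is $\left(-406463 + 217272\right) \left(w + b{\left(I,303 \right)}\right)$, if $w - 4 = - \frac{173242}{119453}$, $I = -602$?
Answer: $\frac{218203818232}{6287} \approx 3.4707 \cdot 10^{7}$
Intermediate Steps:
$w = \frac{16030}{6287}$ ($w = 4 - \frac{173242}{119453} = 4 - \frac{9118}{6287} = \frac{16030}{6287} \approx 2.5497$)
$\left(-406463 + 217272\right) \left(w + b{\left(I,303 \right)}\right) = \left(-406463 + 217272\right) \left(\frac{16030}{6287} - 186\right) = \left(-189191\right) \left(- \frac{1153352}{6287}\right) = \frac{218203818232}{6287}$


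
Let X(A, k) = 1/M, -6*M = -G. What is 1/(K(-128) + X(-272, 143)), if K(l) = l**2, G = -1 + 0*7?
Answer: 1/16378 ≈ 6.1058e-5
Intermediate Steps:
G = -1 (G = -1 + 0 = -1)
M = -1/6 (M = -(-1)*(-1)/6 = -1/6*1 = -1/6 ≈ -0.16667)
X(A, k) = -6 (X(A, k) = 1/(-1/6) = -6)
1/(K(-128) + X(-272, 143)) = 1/((-128)**2 - 6) = 1/(16384 - 6) = 1/16378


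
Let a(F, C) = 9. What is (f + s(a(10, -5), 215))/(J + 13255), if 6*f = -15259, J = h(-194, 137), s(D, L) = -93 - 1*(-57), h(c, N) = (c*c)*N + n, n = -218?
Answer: -15475/31015014 ≈ -0.00049895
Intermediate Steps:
h(c, N) = -218 + N*c² (h(c, N) = (c*c)*N - 218 = c²*N - 218 = N*c² - 218 = -218 + N*c²)
s(D, L) = -36 (s(D, L) = -93 + 57 = -36)
J = 5155914 (J = -218 + 137*(-194)² = -218 + 137*37636 = -218 + 5156132 = 5155914)
f = -15259/6 (f = (⅙)*(-15259) = -15259/6 ≈ -2543.2)
(f + s(a(10, -5), 215))/(J + 13255) = (-15259/6 - 36)/(5155914 + 13255) = -15475/6/5169169 = -15475/6*1/5169169 = -15475/31015014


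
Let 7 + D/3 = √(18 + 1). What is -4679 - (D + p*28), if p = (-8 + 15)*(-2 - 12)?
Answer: -1914 - 3*√19 ≈ -1927.1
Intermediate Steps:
D = -21 + 3*√19 (D = -21 + 3*√(18 + 1) = -21 + 3*√19 ≈ -7.9233)
p = -98 (p = 7*(-14) = -98)
-4679 - (D + p*28) = -4679 - ((-21 + 3*√19) - 98*28) = -4679 - ((-21 + 3*√19) - 2744) = -4679 - (-2765 + 3*√19) = -4679 + (2765 - 3*√19) = -1914 - 3*√19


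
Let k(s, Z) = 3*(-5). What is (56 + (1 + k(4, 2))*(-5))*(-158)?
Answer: -19908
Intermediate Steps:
k(s, Z) = -15
(56 + (1 + k(4, 2))*(-5))*(-158) = (56 + (1 - 15)*(-5))*(-158) = (56 - 14*(-5))*(-158) = (56 + 70)*(-158) = 126*(-158) = -19908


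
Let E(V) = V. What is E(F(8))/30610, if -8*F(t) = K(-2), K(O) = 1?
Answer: -1/244880 ≈ -4.0836e-6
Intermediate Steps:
F(t) = -⅛ (F(t) = -⅛*1 = -⅛)
E(F(8))/30610 = -⅛/30610 = -⅛*1/30610 = -1/244880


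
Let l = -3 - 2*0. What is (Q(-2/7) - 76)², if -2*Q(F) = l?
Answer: 22201/4 ≈ 5550.3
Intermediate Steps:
l = -3 (l = -3 + 0 = -3)
Q(F) = 3/2 (Q(F) = -½*(-3) = 3/2)
(Q(-2/7) - 76)² = (3/2 - 76)² = (-149/2)² = 22201/4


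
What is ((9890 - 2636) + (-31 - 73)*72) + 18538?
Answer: 18304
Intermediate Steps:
((9890 - 2636) + (-31 - 73)*72) + 18538 = (7254 - 104*72) + 18538 = (7254 - 7488) + 18538 = -234 + 18538 = 18304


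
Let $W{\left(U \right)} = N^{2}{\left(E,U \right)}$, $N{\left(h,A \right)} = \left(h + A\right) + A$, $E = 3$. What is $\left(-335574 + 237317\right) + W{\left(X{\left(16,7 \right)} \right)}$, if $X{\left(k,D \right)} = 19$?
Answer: $-96576$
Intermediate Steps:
$N{\left(h,A \right)} = h + 2 A$ ($N{\left(h,A \right)} = \left(A + h\right) + A = h + 2 A$)
$W{\left(U \right)} = \left(3 + 2 U\right)^{2}$
$\left(-335574 + 237317\right) + W{\left(X{\left(16,7 \right)} \right)} = \left(-335574 + 237317\right) + \left(3 + 2 \cdot 19\right)^{2} = -98257 + \left(3 + 38\right)^{2} = -98257 + 41^{2} = -98257 + 1681 = -96576$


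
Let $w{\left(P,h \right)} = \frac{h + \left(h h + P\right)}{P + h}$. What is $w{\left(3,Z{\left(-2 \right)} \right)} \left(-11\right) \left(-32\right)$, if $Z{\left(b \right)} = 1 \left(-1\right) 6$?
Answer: $-3872$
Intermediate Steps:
$Z{\left(b \right)} = -6$ ($Z{\left(b \right)} = \left(-1\right) 6 = -6$)
$w{\left(P,h \right)} = \frac{P + h + h^{2}}{P + h}$ ($w{\left(P,h \right)} = \frac{h + \left(h^{2} + P\right)}{P + h} = \frac{h + \left(P + h^{2}\right)}{P + h} = \frac{P + h + h^{2}}{P + h}$)
$w{\left(3,Z{\left(-2 \right)} \right)} \left(-11\right) \left(-32\right) = \frac{3 - 6 + \left(-6\right)^{2}}{3 - 6} \left(-11\right) \left(-32\right) = \frac{3 - 6 + 36}{-3} \left(-11\right) \left(-32\right) = \left(- \frac{1}{3}\right) 33 \left(-11\right) \left(-32\right) = \left(-11\right) \left(-11\right) \left(-32\right) = 121 \left(-32\right) = -3872$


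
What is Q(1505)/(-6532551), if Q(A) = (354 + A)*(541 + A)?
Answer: -1267838/2177517 ≈ -0.58224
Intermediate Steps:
Q(1505)/(-6532551) = (191514 + 1505² + 895*1505)/(-6532551) = (191514 + 2265025 + 1346975)*(-1/6532551) = 3803514*(-1/6532551) = -1267838/2177517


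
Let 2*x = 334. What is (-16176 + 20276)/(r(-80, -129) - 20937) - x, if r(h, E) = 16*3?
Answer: -3492563/20889 ≈ -167.20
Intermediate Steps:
r(h, E) = 48
x = 167 (x = (1/2)*334 = 167)
(-16176 + 20276)/(r(-80, -129) - 20937) - x = (-16176 + 20276)/(48 - 20937) - 1*167 = 4100/(-20889) - 167 = 4100*(-1/20889) - 167 = -4100/20889 - 167 = -3492563/20889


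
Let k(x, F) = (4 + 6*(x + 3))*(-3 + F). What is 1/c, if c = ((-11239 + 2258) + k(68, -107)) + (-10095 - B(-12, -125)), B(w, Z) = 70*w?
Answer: -1/65536 ≈ -1.5259e-5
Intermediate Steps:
k(x, F) = (-3 + F)*(22 + 6*x) (k(x, F) = (4 + 6*(3 + x))*(-3 + F) = (4 + (18 + 6*x))*(-3 + F) = (22 + 6*x)*(-3 + F) = (-3 + F)*(22 + 6*x))
c = -65536 (c = ((-11239 + 2258) + (-66 - 18*68 + 22*(-107) + 6*(-107)*68)) + (-10095 - 70*(-12)) = (-8981 + (-66 - 1224 - 2354 - 43656)) + (-10095 - 1*(-840)) = (-8981 - 47300) + (-10095 + 840) = -56281 - 9255 = -65536)
1/c = 1/(-65536) = -1/65536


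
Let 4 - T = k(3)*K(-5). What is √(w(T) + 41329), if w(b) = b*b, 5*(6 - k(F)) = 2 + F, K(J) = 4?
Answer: √41585 ≈ 203.92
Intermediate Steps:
k(F) = 28/5 - F/5 (k(F) = 6 - (2 + F)/5 = 6 + (-⅖ - F/5) = 28/5 - F/5)
T = -16 (T = 4 - (28/5 - ⅕*3)*4 = 4 - (28/5 - ⅗)*4 = 4 - 5*4 = 4 - 1*20 = 4 - 20 = -16)
w(b) = b²
√(w(T) + 41329) = √((-16)² + 41329) = √(256 + 41329) = √41585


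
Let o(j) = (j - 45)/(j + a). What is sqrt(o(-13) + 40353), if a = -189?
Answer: sqrt(411643882)/101 ≈ 200.88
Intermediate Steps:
o(j) = (-45 + j)/(-189 + j) (o(j) = (j - 45)/(j - 189) = (-45 + j)/(-189 + j))
sqrt(o(-13) + 40353) = sqrt((-45 - 13)/(-189 - 13) + 40353) = sqrt(-58/(-202) + 40353) = sqrt(-1/202*(-58) + 40353) = sqrt(29/101 + 40353) = sqrt(4075682/101) = sqrt(411643882)/101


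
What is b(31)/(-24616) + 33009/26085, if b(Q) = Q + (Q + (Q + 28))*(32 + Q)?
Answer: 221279653/214036120 ≈ 1.0338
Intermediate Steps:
b(Q) = Q + (28 + 2*Q)*(32 + Q) (b(Q) = Q + (Q + (28 + Q))*(32 + Q) = Q + (28 + 2*Q)*(32 + Q))
b(31)/(-24616) + 33009/26085 = (896 + 2*31**2 + 93*31)/(-24616) + 33009/26085 = (896 + 2*961 + 2883)*(-1/24616) + 33009*(1/26085) = (896 + 1922 + 2883)*(-1/24616) + 11003/8695 = 5701*(-1/24616) + 11003/8695 = -5701/24616 + 11003/8695 = 221279653/214036120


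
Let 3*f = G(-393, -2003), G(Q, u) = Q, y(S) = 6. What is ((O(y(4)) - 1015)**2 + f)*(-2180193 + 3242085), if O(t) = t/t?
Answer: 1091693998980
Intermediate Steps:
O(t) = 1
f = -131 (f = (1/3)*(-393) = -131)
((O(y(4)) - 1015)**2 + f)*(-2180193 + 3242085) = ((1 - 1015)**2 - 131)*(-2180193 + 3242085) = ((-1014)**2 - 131)*1061892 = (1028196 - 131)*1061892 = 1028065*1061892 = 1091693998980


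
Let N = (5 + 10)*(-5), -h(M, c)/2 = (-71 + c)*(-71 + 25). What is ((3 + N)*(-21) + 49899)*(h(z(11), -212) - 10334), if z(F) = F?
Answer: -1869818070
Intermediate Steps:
h(M, c) = -6532 + 92*c (h(M, c) = -2*(-71 + c)*(-71 + 25) = -2*(-71 + c)*(-46) = -2*(3266 - 46*c) = -6532 + 92*c)
N = -75 (N = 15*(-5) = -75)
((3 + N)*(-21) + 49899)*(h(z(11), -212) - 10334) = ((3 - 75)*(-21) + 49899)*((-6532 + 92*(-212)) - 10334) = (-72*(-21) + 49899)*((-6532 - 19504) - 10334) = (1512 + 49899)*(-26036 - 10334) = 51411*(-36370) = -1869818070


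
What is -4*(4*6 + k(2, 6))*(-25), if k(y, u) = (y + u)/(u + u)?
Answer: 7400/3 ≈ 2466.7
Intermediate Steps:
k(y, u) = (u + y)/(2*u) (k(y, u) = (u + y)/((2*u)) = (u + y)*(1/(2*u)) = (u + y)/(2*u))
-4*(4*6 + k(2, 6))*(-25) = -4*(4*6 + (1/2)*(6 + 2)/6)*(-25) = -4*(24 + (1/2)*(1/6)*8)*(-25) = -4*(24 + 2/3)*(-25) = -4*74/3*(-25) = -296/3*(-25) = 7400/3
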